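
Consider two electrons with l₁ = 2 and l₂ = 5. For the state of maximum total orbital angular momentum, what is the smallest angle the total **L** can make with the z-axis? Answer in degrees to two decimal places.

θ_min ≈ 20.70°

L runs from |2 − 5| = 3 to 2 + 5 = 7.
So L can be 3, 4, 5, 6, 7.
The maximum is L = 7, with |L_tot| = ℏ√(7·8) = 2√14 ℏ.
The minimum angle with z is arccos(7/√56) ≈ 20.70°.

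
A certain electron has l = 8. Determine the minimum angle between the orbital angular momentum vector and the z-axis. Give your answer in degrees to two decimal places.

|L| = ℏ√(l(l+1)) = 6√2 ℏ.
The smallest angle corresponds to the largest L_z, i.e. m_l = l = 8, giving L_z = 8ℏ.
cos θ_min = 8/√72, so θ_min ≈ 19.47°.

θ_min ≈ 19.47°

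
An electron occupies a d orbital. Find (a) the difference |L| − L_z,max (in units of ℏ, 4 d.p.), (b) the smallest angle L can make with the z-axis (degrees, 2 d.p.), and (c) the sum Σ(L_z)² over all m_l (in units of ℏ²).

A d state has l = 2.
|L| − L_z,max = (√6 − 2)ℏ ≈ 0.4495ℏ.
cos θ_min = 2/√6, so θ_min ≈ 35.26°.
Σ m_l² = 10, so Σ(L_z)² = 10 ℏ².

|L|−L_z,max ≈ 0.4495ℏ; θ_min ≈ 35.26°; Σ(L_z)² = 10 ℏ²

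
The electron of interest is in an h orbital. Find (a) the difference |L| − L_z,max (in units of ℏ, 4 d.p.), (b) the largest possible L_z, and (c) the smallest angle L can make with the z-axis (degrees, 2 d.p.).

|L|−L_z,max ≈ 0.4772ℏ; L_z,max = 5ℏ; θ_min ≈ 24.09°

H corresponds to l = 5.
|L| − L_z,max = (√30 − 5)ℏ ≈ 0.4772ℏ.
L_z,max = lℏ = 5ℏ.
cos θ_min = 5/√30, so θ_min ≈ 24.09°.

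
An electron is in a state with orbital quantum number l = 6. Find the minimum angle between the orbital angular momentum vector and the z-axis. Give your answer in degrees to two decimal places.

|L| = √(l(l+1)) ℏ = √42 ℏ.
The smallest angle corresponds to the largest L_z, i.e. m_l = l = 6, giving L_z = 6ℏ.
cos θ_min = 6/√42, so θ_min ≈ 22.21°.

θ_min ≈ 22.21°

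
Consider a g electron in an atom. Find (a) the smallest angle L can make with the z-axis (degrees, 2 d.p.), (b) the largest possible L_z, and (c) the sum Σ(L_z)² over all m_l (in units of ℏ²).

θ_min ≈ 26.57°; L_z,max = 4ℏ; Σ(L_z)² = 60 ℏ²

A g state has l = 4.
cos θ_min = 4/√20, so θ_min ≈ 26.57°.
L_z,max = lℏ = 4ℏ.
Σ m_l² = 60, so Σ(L_z)² = 60 ℏ².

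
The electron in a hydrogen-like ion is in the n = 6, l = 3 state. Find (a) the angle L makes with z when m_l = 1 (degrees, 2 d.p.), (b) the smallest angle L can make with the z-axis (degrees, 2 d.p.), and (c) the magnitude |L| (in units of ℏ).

θ(m_l=1) ≈ 73.22°; θ_min ≈ 30.00°; |L| = 2√3 ℏ ≈ 3.464ℏ

For m_l = 1: cos θ = 1/√12, θ ≈ 73.22°.
cos θ_min = 3/√12, so θ_min ≈ 30.00°.
|L| = ℏ√(3·4) = 2√3 ℏ ≈ 3.464ℏ.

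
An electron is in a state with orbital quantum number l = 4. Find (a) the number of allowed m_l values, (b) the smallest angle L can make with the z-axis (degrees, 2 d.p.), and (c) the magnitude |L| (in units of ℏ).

There are 2l+1 = 9 values of m_l.
cos θ_min = 4/√20, so θ_min ≈ 26.57°.
|L| = ℏ√(4·5) = 2√5 ℏ ≈ 4.472ℏ.

9 values; θ_min ≈ 26.57°; |L| = 2√5 ℏ ≈ 4.472ℏ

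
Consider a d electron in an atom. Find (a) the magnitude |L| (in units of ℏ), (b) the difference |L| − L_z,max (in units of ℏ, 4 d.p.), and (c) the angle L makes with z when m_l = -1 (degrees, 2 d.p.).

A d state has l = 2.
|L| = ℏ√(2·3) = √6 ℏ ≈ 2.449ℏ.
|L| − L_z,max = (√6 − 2)ℏ ≈ 0.4495ℏ.
For m_l = -1: cos θ = -1/√6, θ ≈ 114.09°.

|L| = √6 ℏ ≈ 2.449ℏ; |L|−L_z,max ≈ 0.4495ℏ; θ(m_l=-1) ≈ 114.09°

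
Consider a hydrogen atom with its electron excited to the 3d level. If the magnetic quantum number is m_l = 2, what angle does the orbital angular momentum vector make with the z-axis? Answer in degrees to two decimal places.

θ ≈ 35.26°

The 3d level has l = 2.
|L| = ℏ√(l(l+1)) = √6 ℏ.
L_z = m_l ℏ = 2ℏ.
cos θ = L_z/|L| = 2/√6, so θ ≈ 35.26°.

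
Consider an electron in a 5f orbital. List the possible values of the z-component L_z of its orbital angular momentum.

L_z ∈ {−3ℏ, −2ℏ, −ℏ, 0, ℏ, 2ℏ, 3ℏ}

The 5f subshell has l = 3.
L_z = m_l ℏ with m_l ranging from −l to +l in integer steps.
For l = 3: m_l ∈ {-3, -2, -1, 0, 1, 2, 3}.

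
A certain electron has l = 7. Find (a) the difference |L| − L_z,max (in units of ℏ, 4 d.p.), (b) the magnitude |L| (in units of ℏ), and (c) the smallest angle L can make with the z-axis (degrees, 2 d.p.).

|L| − L_z,max = (2√14 − 7)ℏ ≈ 0.4833ℏ.
|L| = ℏ√(7·8) = 2√14 ℏ ≈ 7.483ℏ.
cos θ_min = 7/√56, so θ_min ≈ 20.70°.

|L|−L_z,max ≈ 0.4833ℏ; |L| = 2√14 ℏ ≈ 7.483ℏ; θ_min ≈ 20.70°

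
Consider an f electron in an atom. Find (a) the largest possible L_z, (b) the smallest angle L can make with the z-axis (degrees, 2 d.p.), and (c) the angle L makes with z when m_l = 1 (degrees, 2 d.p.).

L_z,max = 3ℏ; θ_min ≈ 30.00°; θ(m_l=1) ≈ 73.22°

The letter f corresponds to l = 3.
L_z,max = lℏ = 3ℏ.
cos θ_min = 3/√12, so θ_min ≈ 30.00°.
For m_l = 1: cos θ = 1/√12, θ ≈ 73.22°.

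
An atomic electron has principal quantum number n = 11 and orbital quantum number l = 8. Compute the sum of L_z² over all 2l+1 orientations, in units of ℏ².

Σ(L_z)² = 408 ℏ²

The allowed m_l values are -8, -7, -6, -5, -4, -3, -2, -1, 0, 1, 2, 3, 4, 5, 6, 7, 8.
Σ m_l² = l(l+1)(2l+1)/3 = 8·9·17/3 = 408.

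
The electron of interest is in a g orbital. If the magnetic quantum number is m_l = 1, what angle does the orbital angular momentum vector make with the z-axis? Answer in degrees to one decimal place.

The letter g corresponds to l = 4.
|L| = √(l(l+1)) ℏ = 2√5 ℏ.
L_z = m_l ℏ = 1ℏ.
cos θ = L_z/|L| = 1/√20, so θ ≈ 77.1°.

θ ≈ 77.1°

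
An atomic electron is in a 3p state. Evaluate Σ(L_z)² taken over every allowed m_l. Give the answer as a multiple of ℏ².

Σ(L_z)² = 2 ℏ²

The 3p subshell has l = 1.
m_l runs from −1 to 1, i.e. {-1, 0, 1}.
Σ m_l² = l(l+1)(2l+1)/3 = 1·2·3/3 = 2.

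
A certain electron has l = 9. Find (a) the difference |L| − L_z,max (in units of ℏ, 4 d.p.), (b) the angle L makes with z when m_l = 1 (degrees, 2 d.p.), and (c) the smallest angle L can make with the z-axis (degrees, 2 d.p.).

|L|−L_z,max ≈ 0.4868ℏ; θ(m_l=1) ≈ 83.95°; θ_min ≈ 18.43°

|L| − L_z,max = (3√10 − 9)ℏ ≈ 0.4868ℏ.
For m_l = 1: cos θ = 1/√90, θ ≈ 83.95°.
cos θ_min = 9/√90, so θ_min ≈ 18.43°.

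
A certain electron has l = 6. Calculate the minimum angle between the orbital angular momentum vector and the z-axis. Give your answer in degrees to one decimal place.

|L| = ℏ√(l(l+1)) = √42 ℏ.
The smallest angle corresponds to the largest L_z, i.e. m_l = l = 6, giving L_z = 6ℏ.
cos θ_min = 6/√42, so θ_min ≈ 22.2°.

θ_min ≈ 22.2°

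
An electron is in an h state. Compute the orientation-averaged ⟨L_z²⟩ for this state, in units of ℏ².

⟨L_z²⟩ = 10 ℏ²

For an h orbital, l = 5.
m_l runs from −5 to 5, i.e. {-5, -4, -3, -2, -1, 0, 1, 2, 3, 4, 5}.
⟨L_z²⟩ = ℏ²·(Σ m_l²)/(2l+1) = ℏ²·110/11 = 10ℏ².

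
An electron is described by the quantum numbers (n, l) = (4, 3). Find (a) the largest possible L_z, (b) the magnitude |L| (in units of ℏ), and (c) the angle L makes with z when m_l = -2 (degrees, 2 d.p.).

L_z,max = lℏ = 3ℏ.
|L| = ℏ√(3·4) = 2√3 ℏ ≈ 3.464ℏ.
For m_l = -2: cos θ = -2/√12, θ ≈ 125.26°.

L_z,max = 3ℏ; |L| = 2√3 ℏ ≈ 3.464ℏ; θ(m_l=-2) ≈ 125.26°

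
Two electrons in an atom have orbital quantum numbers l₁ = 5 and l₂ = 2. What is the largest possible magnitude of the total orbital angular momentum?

|L_tot|_max = 2√14 ℏ ≈ 7.483ℏ

Angular momentum addition gives L = |l₁ − l₂|, …, l₁ + l₂.
Allowed values: L = 3, 4, 5, 6, 7.
The largest magnitude corresponds to L = 7: |L_tot| = ℏ√(7·8) = 2√14 ℏ.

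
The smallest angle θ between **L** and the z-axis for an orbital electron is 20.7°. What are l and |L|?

l = 7, |L| = 2√14 ℏ ≈ 7.483ℏ

At minimum angle, m_l = l, so cos θ = l/√(l(l+1)); cos²θ = l/(l+1) = 0.8751.
Thus l = 0.8751/(1 − 0.8751) ≈ 7.
Then |L| = ℏ√(7·8) = 2√14 ℏ.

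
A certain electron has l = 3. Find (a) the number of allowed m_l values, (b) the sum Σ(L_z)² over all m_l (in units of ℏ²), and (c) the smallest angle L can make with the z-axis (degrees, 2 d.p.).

There are 2l+1 = 7 values of m_l.
Σ m_l² = 28, so Σ(L_z)² = 28 ℏ².
cos θ_min = 3/√12, so θ_min ≈ 30.00°.

7 values; Σ(L_z)² = 28 ℏ²; θ_min ≈ 30.00°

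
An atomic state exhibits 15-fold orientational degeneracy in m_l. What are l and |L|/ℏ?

l = 7, |L| = 2√14 ℏ ≈ 7.483ℏ

15 = 2l + 1, so l = (15−1)/2 = 7.
Then |L| = √(l(l+1)) ℏ = 2√14 ℏ.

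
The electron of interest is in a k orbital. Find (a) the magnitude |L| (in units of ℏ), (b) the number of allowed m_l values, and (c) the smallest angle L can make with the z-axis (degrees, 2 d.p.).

For a k orbital, l = 7.
|L| = ℏ√(7·8) = 2√14 ℏ ≈ 7.483ℏ.
There are 2l+1 = 15 values of m_l.
cos θ_min = 7/√56, so θ_min ≈ 20.70°.

|L| = 2√14 ℏ ≈ 7.483ℏ; 15 values; θ_min ≈ 20.70°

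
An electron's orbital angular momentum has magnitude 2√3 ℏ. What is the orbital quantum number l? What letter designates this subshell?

|L| = ℏ√(l(l+1)), so l(l+1) = 12.
The positive root is l = 3.

l = 3 (f orbital)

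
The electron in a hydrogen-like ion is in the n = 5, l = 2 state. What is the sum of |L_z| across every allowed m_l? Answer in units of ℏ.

The allowed m_l values are -2, -1, 0, 1, 2.
Σ|m_l| = 2·2(2+1)/2 = 6.

Σ|L_z| = 6 ℏ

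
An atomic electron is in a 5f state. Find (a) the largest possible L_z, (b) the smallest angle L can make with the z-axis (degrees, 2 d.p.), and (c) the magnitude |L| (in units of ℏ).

The 5f subshell has l = 3.
L_z,max = lℏ = 3ℏ.
cos θ_min = 3/√12, so θ_min ≈ 30.00°.
|L| = ℏ√(3·4) = 2√3 ℏ ≈ 3.464ℏ.

L_z,max = 3ℏ; θ_min ≈ 30.00°; |L| = 2√3 ℏ ≈ 3.464ℏ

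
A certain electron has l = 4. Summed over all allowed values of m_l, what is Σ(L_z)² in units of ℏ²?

The allowed m_l values are -4, -3, -2, -1, 0, 1, 2, 3, 4.
Σ m_l² = l(l+1)(2l+1)/3 = 4·5·9/3 = 60.

Σ(L_z)² = 60 ℏ²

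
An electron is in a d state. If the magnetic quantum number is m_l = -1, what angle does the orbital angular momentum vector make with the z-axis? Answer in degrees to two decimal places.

θ ≈ 114.09°

A d state has l = 2.
|L| = ℏ√(l(l+1)) = √6 ℏ.
L_z = m_l ℏ = −1ℏ.
cos θ = L_z/|L| = -1/√6, so θ ≈ 114.09°.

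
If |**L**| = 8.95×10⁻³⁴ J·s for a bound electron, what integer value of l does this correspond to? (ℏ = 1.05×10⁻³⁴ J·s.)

l = 8

In units of ℏ, |L| ≈ 8.524.
l(l+1) ≈ 8.524² ≈ 72.66, so l = 8.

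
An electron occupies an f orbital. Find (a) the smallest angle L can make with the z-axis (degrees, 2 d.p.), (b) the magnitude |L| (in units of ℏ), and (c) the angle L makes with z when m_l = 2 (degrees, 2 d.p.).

An f state has l = 3.
cos θ_min = 3/√12, so θ_min ≈ 30.00°.
|L| = ℏ√(3·4) = 2√3 ℏ ≈ 3.464ℏ.
For m_l = 2: cos θ = 2/√12, θ ≈ 54.74°.

θ_min ≈ 30.00°; |L| = 2√3 ℏ ≈ 3.464ℏ; θ(m_l=2) ≈ 54.74°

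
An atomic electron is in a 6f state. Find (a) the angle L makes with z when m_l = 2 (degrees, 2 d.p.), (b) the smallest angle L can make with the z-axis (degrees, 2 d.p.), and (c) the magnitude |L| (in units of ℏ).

For 6f, l = 3.
For m_l = 2: cos θ = 2/√12, θ ≈ 54.74°.
cos θ_min = 3/√12, so θ_min ≈ 30.00°.
|L| = ℏ√(3·4) = 2√3 ℏ ≈ 3.464ℏ.

θ(m_l=2) ≈ 54.74°; θ_min ≈ 30.00°; |L| = 2√3 ℏ ≈ 3.464ℏ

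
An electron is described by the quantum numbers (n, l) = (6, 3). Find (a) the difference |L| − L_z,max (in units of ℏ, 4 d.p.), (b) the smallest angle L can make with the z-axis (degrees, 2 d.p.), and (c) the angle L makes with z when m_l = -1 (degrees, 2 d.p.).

|L|−L_z,max ≈ 0.4641ℏ; θ_min ≈ 30.00°; θ(m_l=-1) ≈ 106.78°

|L| − L_z,max = (2√3 − 3)ℏ ≈ 0.4641ℏ.
cos θ_min = 3/√12, so θ_min ≈ 30.00°.
For m_l = -1: cos θ = -1/√12, θ ≈ 106.78°.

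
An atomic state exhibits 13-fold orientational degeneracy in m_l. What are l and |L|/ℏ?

Since there are 2l+1 = 13 values of m_l, l = 6.
Then |L| = √(l(l+1)) ℏ = √42 ℏ.

l = 6, |L| = √42 ℏ ≈ 6.481ℏ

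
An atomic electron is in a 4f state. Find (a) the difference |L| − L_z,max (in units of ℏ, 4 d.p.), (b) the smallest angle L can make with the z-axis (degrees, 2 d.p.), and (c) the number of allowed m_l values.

|L|−L_z,max ≈ 0.4641ℏ; θ_min ≈ 30.00°; 7 values

The 4f subshell has l = 3.
|L| − L_z,max = (2√3 − 3)ℏ ≈ 0.4641ℏ.
cos θ_min = 3/√12, so θ_min ≈ 30.00°.
There are 2l+1 = 7 values of m_l.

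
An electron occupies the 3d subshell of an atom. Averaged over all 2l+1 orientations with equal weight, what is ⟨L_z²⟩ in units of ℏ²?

For 3d, l = 2.
The allowed m_l values are -2, -1, 0, 1, 2.
⟨L_z²⟩ = ℏ²·l(l+1)/3 = 2ℏ².

⟨L_z²⟩ = 2 ℏ²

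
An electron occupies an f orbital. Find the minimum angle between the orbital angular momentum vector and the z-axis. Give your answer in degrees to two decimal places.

F corresponds to l = 3.
|L|² = l(l+1)ℏ² = 12ℏ², so |L| = 2√3 ℏ.
The smallest angle corresponds to the largest L_z, i.e. m_l = l = 3, giving L_z = 3ℏ.
cos θ_min = 3/√12, so θ_min ≈ 30.00°.

θ_min ≈ 30.00°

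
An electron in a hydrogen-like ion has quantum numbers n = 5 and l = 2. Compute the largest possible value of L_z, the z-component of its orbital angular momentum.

L_z,max = 2ℏ

L_z = m_l ℏ with m_l ∈ {−2, …, 2}; the maximum is m_l = 2.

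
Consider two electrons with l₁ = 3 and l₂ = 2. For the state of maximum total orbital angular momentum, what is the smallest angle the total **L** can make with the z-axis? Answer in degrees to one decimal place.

θ_min ≈ 24.1°

Angular momentum addition gives L = |l₁ − l₂|, …, l₁ + l₂.
So L can be 1, 2, 3, 4, 5.
The maximum is L = 5, with |L_tot| = ℏ√(5·6) = √30 ℏ.
The minimum angle with z is arccos(5/√30) ≈ 24.1°.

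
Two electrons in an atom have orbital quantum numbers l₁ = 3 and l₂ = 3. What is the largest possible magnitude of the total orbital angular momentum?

|L_tot|_max = √42 ℏ ≈ 6.481ℏ

Angular momentum addition gives L = |l₁ − l₂|, …, l₁ + l₂.
So L can be 0, 1, 2, 3, 4, 5, 6.
The largest magnitude corresponds to L = 6: |L_tot| = ℏ√(6·7) = √42 ℏ.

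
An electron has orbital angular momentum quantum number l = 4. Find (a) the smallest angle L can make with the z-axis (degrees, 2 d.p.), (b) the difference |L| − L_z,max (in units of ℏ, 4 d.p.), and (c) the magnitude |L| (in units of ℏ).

cos θ_min = 4/√20, so θ_min ≈ 26.57°.
|L| − L_z,max = (2√5 − 4)ℏ ≈ 0.4721ℏ.
|L| = ℏ√(4·5) = 2√5 ℏ ≈ 4.472ℏ.

θ_min ≈ 26.57°; |L|−L_z,max ≈ 0.4721ℏ; |L| = 2√5 ℏ ≈ 4.472ℏ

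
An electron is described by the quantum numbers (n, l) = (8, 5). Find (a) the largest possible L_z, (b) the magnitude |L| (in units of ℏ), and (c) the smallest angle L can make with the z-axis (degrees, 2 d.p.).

L_z,max = lℏ = 5ℏ.
|L| = ℏ√(5·6) = √30 ℏ ≈ 5.477ℏ.
cos θ_min = 5/√30, so θ_min ≈ 24.09°.

L_z,max = 5ℏ; |L| = √30 ℏ ≈ 5.477ℏ; θ_min ≈ 24.09°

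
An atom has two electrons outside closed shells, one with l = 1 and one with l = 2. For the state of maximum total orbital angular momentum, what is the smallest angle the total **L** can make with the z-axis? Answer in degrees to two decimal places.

θ_min ≈ 30.00°

By the triangle rule, |l₁ − l₂| ≤ L ≤ l₁ + l₂.
Allowed values: L = 1, 2, 3.
The maximum is L = 3, with |L_tot| = ℏ√(3·4) = 2√3 ℏ.
The minimum angle with z is arccos(3/√12) ≈ 30.00°.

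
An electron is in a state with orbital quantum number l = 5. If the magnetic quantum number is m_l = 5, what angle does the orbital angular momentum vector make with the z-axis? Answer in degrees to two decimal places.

θ ≈ 24.09°

|L| = ℏ√(l(l+1)) = √30 ℏ.
L_z = m_l ℏ = 5ℏ.
cos θ = L_z/|L| = 5/√30, so θ ≈ 24.09°.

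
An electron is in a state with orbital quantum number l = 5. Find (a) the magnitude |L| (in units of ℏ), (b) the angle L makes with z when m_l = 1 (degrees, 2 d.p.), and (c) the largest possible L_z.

|L| = √30 ℏ ≈ 5.477ℏ; θ(m_l=1) ≈ 79.48°; L_z,max = 5ℏ

|L| = ℏ√(5·6) = √30 ℏ ≈ 5.477ℏ.
For m_l = 1: cos θ = 1/√30, θ ≈ 79.48°.
L_z,max = lℏ = 5ℏ.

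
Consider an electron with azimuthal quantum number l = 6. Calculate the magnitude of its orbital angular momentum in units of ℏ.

|L| = √42 ℏ ≈ 6.481ℏ

|L| = ℏ√(l(l+1)) = ℏ√(6·7) = √42 ℏ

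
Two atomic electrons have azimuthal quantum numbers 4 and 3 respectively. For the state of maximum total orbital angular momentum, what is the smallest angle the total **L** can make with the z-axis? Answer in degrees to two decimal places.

L runs from |4 − 3| = 1 to 4 + 3 = 7.
Allowed values: L = 1, 2, 3, 4, 5, 6, 7.
The maximum is L = 7, with |L_tot| = ℏ√(7·8) = 2√14 ℏ.
The minimum angle with z is arccos(7/√56) ≈ 20.70°.

θ_min ≈ 20.70°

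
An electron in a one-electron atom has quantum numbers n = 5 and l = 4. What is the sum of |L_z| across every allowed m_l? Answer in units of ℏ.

m_l runs from −4 to 4, i.e. {-4, -3, -2, -1, 0, 1, 2, 3, 4}.
Σ|m_l| = 2(1+2+…+4) = 20.

Σ|L_z| = 20 ℏ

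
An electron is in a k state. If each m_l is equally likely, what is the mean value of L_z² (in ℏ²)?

The letter k corresponds to l = 7.
The allowed m_l values are -7, -6, -5, -4, -3, -2, -1, 0, 1, 2, 3, 4, 5, 6, 7.
⟨L_z²⟩ = ℏ²·l(l+1)/3 = 18.67ℏ².

⟨L_z²⟩ = 18.67 ℏ²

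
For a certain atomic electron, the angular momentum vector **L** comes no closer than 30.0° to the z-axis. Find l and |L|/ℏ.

At minimum angle, m_l = l, so cos θ = l/√(l(l+1)); cos²θ = l/(l+1) = 0.7500.
Solving: l = 3.
Then |L| = ℏ√(3·4) = 2√3 ℏ.

l = 3, |L| = 2√3 ℏ ≈ 3.464ℏ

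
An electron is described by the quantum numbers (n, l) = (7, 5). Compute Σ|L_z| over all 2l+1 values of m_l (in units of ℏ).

m_l runs from −5 to 5, i.e. {-5, -4, -3, -2, -1, 0, 1, 2, 3, 4, 5}.
Σ|m_l| = 2·5(5+1)/2 = 30.

Σ|L_z| = 30 ℏ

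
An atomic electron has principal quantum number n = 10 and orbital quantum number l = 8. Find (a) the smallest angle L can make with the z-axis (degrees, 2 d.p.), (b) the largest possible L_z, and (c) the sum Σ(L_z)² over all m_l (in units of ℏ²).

cos θ_min = 8/√72, so θ_min ≈ 19.47°.
L_z,max = lℏ = 8ℏ.
Σ m_l² = 408, so Σ(L_z)² = 408 ℏ².

θ_min ≈ 19.47°; L_z,max = 8ℏ; Σ(L_z)² = 408 ℏ²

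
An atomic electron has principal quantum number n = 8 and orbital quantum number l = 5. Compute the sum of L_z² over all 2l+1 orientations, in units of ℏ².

m_l runs from −5 to 5, i.e. {-5, -4, -3, -2, -1, 0, 1, 2, 3, 4, 5}.
Summing m² from −5 to 5: Σ m_l² = 110.

Σ(L_z)² = 110 ℏ²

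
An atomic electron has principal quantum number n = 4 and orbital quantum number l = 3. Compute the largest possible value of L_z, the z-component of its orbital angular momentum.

L_z,max = 3ℏ

L_z = m_l ℏ with m_l ∈ {−3, …, 3}; the maximum is m_l = 3.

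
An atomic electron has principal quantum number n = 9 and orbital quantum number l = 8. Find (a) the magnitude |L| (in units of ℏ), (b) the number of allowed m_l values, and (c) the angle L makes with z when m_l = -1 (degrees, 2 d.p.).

|L| = ℏ√(8·9) = 6√2 ℏ ≈ 8.485ℏ.
There are 2l+1 = 17 values of m_l.
For m_l = -1: cos θ = -1/√72, θ ≈ 96.77°.

|L| = 6√2 ℏ ≈ 8.485ℏ; 17 values; θ(m_l=-1) ≈ 96.77°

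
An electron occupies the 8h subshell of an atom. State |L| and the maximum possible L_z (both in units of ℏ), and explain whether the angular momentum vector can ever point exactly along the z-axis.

The 8h subshell has l = 5.
|L| = √30 ℏ ≈ 5.4772ℏ, while L_z,max = lℏ = 5ℏ.
Since |L| > L_z,max, the vector can never point exactly along z; the closest it comes is θ_min = arccos(5/√30) ≈ 24.1°.

No: L_z,max = 5ℏ < |L| = √30 ℏ ≈ 5.477ℏ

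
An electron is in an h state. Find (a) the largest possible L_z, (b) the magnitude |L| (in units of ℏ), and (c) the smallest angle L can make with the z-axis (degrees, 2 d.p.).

For an h orbital, l = 5.
L_z,max = lℏ = 5ℏ.
|L| = ℏ√(5·6) = √30 ℏ ≈ 5.477ℏ.
cos θ_min = 5/√30, so θ_min ≈ 24.09°.

L_z,max = 5ℏ; |L| = √30 ℏ ≈ 5.477ℏ; θ_min ≈ 24.09°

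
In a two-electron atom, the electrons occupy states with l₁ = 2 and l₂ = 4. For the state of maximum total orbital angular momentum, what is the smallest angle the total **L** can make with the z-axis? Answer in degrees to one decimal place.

θ_min ≈ 22.2°

L runs from |2 − 4| = 2 to 2 + 4 = 6.
So L can be 2, 3, 4, 5, 6.
The maximum is L = 6, with |L_tot| = ℏ√(6·7) = √42 ℏ.
The minimum angle with z is arccos(6/√42) ≈ 22.2°.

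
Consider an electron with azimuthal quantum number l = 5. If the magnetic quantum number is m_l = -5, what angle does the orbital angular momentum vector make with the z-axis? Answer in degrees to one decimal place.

θ ≈ 155.9°

|L|² = l(l+1)ℏ² = 30ℏ², so |L| = √30 ℏ.
L_z = m_l ℏ = −5ℏ.
cos θ = L_z/|L| = -5/√30, so θ ≈ 155.9°.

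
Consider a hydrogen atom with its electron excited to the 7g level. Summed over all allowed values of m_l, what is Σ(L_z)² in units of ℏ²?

Σ(L_z)² = 60 ℏ²

The 7g level has l = 4.
m_l runs from −4 to 4, i.e. {-4, -3, -2, -1, 0, 1, 2, 3, 4}.
Σ m_l² = 2·(1 + 4 + 9 + 16) = 60.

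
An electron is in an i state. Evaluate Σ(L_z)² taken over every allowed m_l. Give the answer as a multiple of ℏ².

The letter i corresponds to l = 6.
The allowed m_l values are -6, -5, -4, -3, -2, -1, 0, 1, 2, 3, 4, 5, 6.
Σ m_l² = 2·(1 + 4 + 9 + 16 + 25 + 36) = 182.

Σ(L_z)² = 182 ℏ²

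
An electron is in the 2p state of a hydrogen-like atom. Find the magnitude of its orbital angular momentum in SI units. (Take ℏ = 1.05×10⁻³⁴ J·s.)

The 2p subshell has l = 1.
|L| = ℏ√(l(l+1)) = ℏ√(1·2) = √2 ℏ
Numerically, |L| = 1.414 × (1.05×10⁻³⁴ J·s) = 1.48×10⁻³⁴ J·s.

|L| = 1.48×10⁻³⁴ J·s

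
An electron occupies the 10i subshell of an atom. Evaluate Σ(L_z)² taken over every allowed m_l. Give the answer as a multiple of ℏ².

Σ(L_z)² = 182 ℏ²

The 10i subshell has l = 6.
m_l runs from −6 to 6, i.e. {-6, -5, -4, -3, -2, -1, 0, 1, 2, 3, 4, 5, 6}.
Summing m² from −6 to 6: Σ m_l² = 182.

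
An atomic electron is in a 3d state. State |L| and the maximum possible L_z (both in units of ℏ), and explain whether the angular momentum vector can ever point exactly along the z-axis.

The 3d subshell has l = 2.
|L| = √6 ℏ ≈ 2.4495ℏ, while L_z,max = lℏ = 2ℏ.
Since |L| > L_z,max, the vector can never point exactly along z; the closest it comes is θ_min = arccos(2/√6) ≈ 35.3°.

No: L_z,max = 2ℏ < |L| = √6 ℏ ≈ 2.449ℏ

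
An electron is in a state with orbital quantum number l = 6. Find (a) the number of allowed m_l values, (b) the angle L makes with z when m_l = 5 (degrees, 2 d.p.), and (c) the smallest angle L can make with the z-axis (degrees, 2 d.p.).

There are 2l+1 = 13 values of m_l.
For m_l = 5: cos θ = 5/√42, θ ≈ 39.51°.
cos θ_min = 6/√42, so θ_min ≈ 22.21°.

13 values; θ(m_l=5) ≈ 39.51°; θ_min ≈ 22.21°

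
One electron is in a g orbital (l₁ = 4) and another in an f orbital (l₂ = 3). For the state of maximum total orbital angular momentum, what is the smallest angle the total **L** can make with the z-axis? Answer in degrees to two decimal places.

θ_min ≈ 20.70°

L runs from |4 − 3| = 1 to 4 + 3 = 7.
L ∈ {1, 2, 3, 4, 5, 6, 7}.
The maximum is L = 7, with |L_tot| = ℏ√(7·8) = 2√14 ℏ.
The minimum angle with z is arccos(7/√56) ≈ 20.70°.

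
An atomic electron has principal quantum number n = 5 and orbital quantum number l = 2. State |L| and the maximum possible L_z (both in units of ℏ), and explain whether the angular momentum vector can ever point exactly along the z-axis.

No: L_z,max = 2ℏ < |L| = √6 ℏ ≈ 2.449ℏ

|L| = √6 ℏ ≈ 2.4495ℏ, while L_z,max = lℏ = 2ℏ.
Since |L| > L_z,max, the vector can never point exactly along z; the closest it comes is θ_min = arccos(2/√6) ≈ 35.3°.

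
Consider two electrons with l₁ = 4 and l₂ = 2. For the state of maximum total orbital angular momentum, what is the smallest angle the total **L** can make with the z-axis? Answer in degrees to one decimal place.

The total orbital quantum number L ranges from |l₁ − l₂| to l₁ + l₂ in integer steps.
L ∈ {2, 3, 4, 5, 6}.
The maximum is L = 6, with |L_tot| = ℏ√(6·7) = √42 ℏ.
The minimum angle with z is arccos(6/√42) ≈ 22.2°.

θ_min ≈ 22.2°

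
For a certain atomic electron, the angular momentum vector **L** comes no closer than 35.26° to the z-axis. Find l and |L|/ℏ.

cos θ_min = l/√(l(l+1)) = √(l/(l+1)), so l/(l+1) = cos²(35.26°) = 0.6667.
Thus l = 0.6667/(1 − 0.6667) ≈ 2.
Then |L| = ℏ√(2·3) = √6 ℏ.

l = 2, |L| = √6 ℏ ≈ 2.449ℏ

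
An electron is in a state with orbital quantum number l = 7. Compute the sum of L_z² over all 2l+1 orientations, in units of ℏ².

m_l ∈ {-7, -6, -5, -4, -3, -2, -1, 0, 1, 2, 3, 4, 5, 6, 7}.
Σ m_l² = l(l+1)(2l+1)/3 = 7·8·15/3 = 280.

Σ(L_z)² = 280 ℏ²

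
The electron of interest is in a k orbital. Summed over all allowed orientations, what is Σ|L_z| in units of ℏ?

Σ|L_z| = 56 ℏ

A k state has l = 7.
m_l ∈ {-7, -6, -5, -4, -3, -2, -1, 0, 1, 2, 3, 4, 5, 6, 7}.
Σ|m_l| = l(l+1) = 56.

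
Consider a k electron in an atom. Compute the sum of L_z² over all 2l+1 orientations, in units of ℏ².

For a k orbital, l = 7.
m_l ∈ {-7, -6, -5, -4, -3, -2, -1, 0, 1, 2, 3, 4, 5, 6, 7}.
Σ m_l² = 2·(1 + 4 + 9 + 16 + 25 + 36 + 49) = 280.

Σ(L_z)² = 280 ℏ²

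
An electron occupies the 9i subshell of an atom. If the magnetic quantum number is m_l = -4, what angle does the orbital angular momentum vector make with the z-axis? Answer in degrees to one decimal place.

9i means n = 9, l = 6.
|L|² = l(l+1)ℏ² = 42ℏ², so |L| = √42 ℏ.
L_z = m_l ℏ = −4ℏ.
cos θ = L_z/|L| = -4/√42, so θ ≈ 128.1°.

θ ≈ 128.1°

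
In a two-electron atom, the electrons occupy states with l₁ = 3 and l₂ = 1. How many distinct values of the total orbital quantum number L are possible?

3

By the triangle rule, |l₁ − l₂| ≤ L ≤ l₁ + l₂.
So L can be 2, 3, 4.
That is 3 values.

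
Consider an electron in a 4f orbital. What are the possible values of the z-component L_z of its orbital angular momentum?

L_z ∈ {−3ℏ, −2ℏ, −ℏ, 0, ℏ, 2ℏ, 3ℏ}

4f means n = 4, l = 3.
L_z = m_l ℏ with m_l ranging from −l to +l in integer steps.
For l = 3: m_l ∈ {-3, -2, -1, 0, 1, 2, 3}.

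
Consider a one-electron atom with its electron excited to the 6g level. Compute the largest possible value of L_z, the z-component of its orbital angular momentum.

The 6g level has l = 4.
L_z = m_l ℏ with m_l ∈ {−4, …, 4}; the maximum is m_l = 4.

L_z,max = 4ℏ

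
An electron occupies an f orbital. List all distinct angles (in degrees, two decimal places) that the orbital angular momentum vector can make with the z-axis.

θ ∈ {30.00°, 54.74°, 73.22°, 90.00°, 106.78°, 125.26°, 150.00°}

The letter f corresponds to l = 3.
|L| = ℏ√(l(l+1)) = 2√3 ℏ.
cos θ = m_l/√12 for each m_l ∈ {-3, -2, -1, 0, 1, 2, 3}.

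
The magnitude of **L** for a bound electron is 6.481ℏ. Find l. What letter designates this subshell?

l = 6 (i orbital)

(|L|/ℏ)² = l(l+1) = 42.
l² + l − 42 = 0 ⇒ l = 6.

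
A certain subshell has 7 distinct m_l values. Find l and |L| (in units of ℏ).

2l + 1 = 7 ⇒ l = 3.
Then |L| = √(l(l+1)) ℏ = 2√3 ℏ.

l = 3, |L| = 2√3 ℏ ≈ 3.464ℏ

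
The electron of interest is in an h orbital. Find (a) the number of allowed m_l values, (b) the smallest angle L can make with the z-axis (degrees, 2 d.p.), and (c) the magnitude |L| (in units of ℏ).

11 values; θ_min ≈ 24.09°; |L| = √30 ℏ ≈ 5.477ℏ

An h state has l = 5.
There are 2l+1 = 11 values of m_l.
cos θ_min = 5/√30, so θ_min ≈ 24.09°.
|L| = ℏ√(5·6) = √30 ℏ ≈ 5.477ℏ.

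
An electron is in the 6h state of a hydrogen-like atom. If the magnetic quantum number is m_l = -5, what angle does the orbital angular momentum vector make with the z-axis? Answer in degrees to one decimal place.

For 6h, l = 5.
|L| = √(l(l+1)) ℏ = √30 ℏ.
L_z = m_l ℏ = −5ℏ.
cos θ = L_z/|L| = -5/√30, so θ ≈ 155.9°.

θ ≈ 155.9°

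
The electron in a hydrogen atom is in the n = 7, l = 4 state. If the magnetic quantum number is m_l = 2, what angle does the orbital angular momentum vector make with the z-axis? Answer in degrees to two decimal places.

θ ≈ 63.43°

|L| = ℏ√(l(l+1)) = 2√5 ℏ.
L_z = m_l ℏ = 2ℏ.
cos θ = L_z/|L| = 2/√20, so θ ≈ 63.43°.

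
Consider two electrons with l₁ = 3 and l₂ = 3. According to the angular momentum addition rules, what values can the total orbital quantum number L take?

L = 0, 1, 2, 3, 4, 5, 6

By the triangle rule, |l₁ − l₂| ≤ L ≤ l₁ + l₂.
L ∈ {0, 1, 2, 3, 4, 5, 6}.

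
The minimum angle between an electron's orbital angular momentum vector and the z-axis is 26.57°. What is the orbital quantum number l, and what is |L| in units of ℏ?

l = 4, |L| = 2√5 ℏ ≈ 4.472ℏ

cos²θ_min = l/(l+1) = 0.7999.
l = cos²θ/sin²θ ≈ 4.
Then |L| = ℏ√(4·5) = 2√5 ℏ.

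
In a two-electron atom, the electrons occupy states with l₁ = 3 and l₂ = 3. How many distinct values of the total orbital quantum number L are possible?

The total orbital quantum number L ranges from |l₁ − l₂| to l₁ + l₂ in integer steps.
Allowed values: L = 0, 1, 2, 3, 4, 5, 6.
That is 7 values.

7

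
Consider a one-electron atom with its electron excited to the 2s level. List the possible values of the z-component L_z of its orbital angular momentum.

L_z ∈ {0}

The 2s level has l = 0.
L_z = m_l ℏ with m_l ranging from −l to +l in integer steps.
For l = 0: m_l ∈ {0}.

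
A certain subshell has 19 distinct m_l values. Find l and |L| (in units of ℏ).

2l + 1 = 19 ⇒ l = 9.
Then |L| = √(l(l+1)) ℏ = 3√10 ℏ.

l = 9, |L| = 3√10 ℏ ≈ 9.487ℏ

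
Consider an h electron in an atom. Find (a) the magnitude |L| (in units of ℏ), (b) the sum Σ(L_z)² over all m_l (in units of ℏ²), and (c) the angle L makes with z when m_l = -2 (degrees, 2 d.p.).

|L| = √30 ℏ ≈ 5.477ℏ; Σ(L_z)² = 110 ℏ²; θ(m_l=-2) ≈ 111.42°

For an h orbital, l = 5.
|L| = ℏ√(5·6) = √30 ℏ ≈ 5.477ℏ.
Σ m_l² = 110, so Σ(L_z)² = 110 ℏ².
For m_l = -2: cos θ = -2/√30, θ ≈ 111.42°.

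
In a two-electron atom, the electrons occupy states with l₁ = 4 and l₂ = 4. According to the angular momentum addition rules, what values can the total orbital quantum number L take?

Angular momentum addition gives L = |l₁ − l₂|, …, l₁ + l₂.
Allowed values: L = 0, 1, 2, 3, 4, 5, 6, 7, 8.

L = 0, 1, 2, 3, 4, 5, 6, 7, 8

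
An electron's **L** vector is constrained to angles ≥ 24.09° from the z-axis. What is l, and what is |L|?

cos θ_min = l/√(l(l+1)) = √(l/(l+1)), so l/(l+1) = cos²(24.09°) = 0.8334.
l = cos²θ/sin²θ ≈ 5.
Then |L| = ℏ√(5·6) = √30 ℏ.

l = 5, |L| = √30 ℏ ≈ 5.477ℏ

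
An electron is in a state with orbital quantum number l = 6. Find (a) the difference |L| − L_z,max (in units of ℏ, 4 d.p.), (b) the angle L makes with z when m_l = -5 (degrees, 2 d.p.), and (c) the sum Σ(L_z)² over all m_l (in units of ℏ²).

|L|−L_z,max ≈ 0.4807ℏ; θ(m_l=-5) ≈ 140.49°; Σ(L_z)² = 182 ℏ²

|L| − L_z,max = (√42 − 6)ℏ ≈ 0.4807ℏ.
For m_l = -5: cos θ = -5/√42, θ ≈ 140.49°.
Σ m_l² = 182, so Σ(L_z)² = 182 ℏ².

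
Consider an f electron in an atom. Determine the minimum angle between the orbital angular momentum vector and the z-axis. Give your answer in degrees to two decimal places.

θ_min ≈ 30.00°

The letter f corresponds to l = 3.
|L| = √(l(l+1)) ℏ = 2√3 ℏ.
The smallest angle corresponds to the largest L_z, i.e. m_l = l = 3, giving L_z = 3ℏ.
cos θ_min = 3/√12, so θ_min ≈ 30.00°.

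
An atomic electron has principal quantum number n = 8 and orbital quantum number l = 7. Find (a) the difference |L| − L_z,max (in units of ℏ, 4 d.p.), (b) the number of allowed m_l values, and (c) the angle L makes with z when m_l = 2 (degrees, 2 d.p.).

|L| − L_z,max = (2√14 − 7)ℏ ≈ 0.4833ℏ.
There are 2l+1 = 15 values of m_l.
For m_l = 2: cos θ = 2/√56, θ ≈ 74.50°.

|L|−L_z,max ≈ 0.4833ℏ; 15 values; θ(m_l=2) ≈ 74.50°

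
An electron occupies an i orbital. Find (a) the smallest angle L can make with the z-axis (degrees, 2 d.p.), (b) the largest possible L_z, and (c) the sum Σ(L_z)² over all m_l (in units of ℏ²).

For an i orbital, l = 6.
cos θ_min = 6/√42, so θ_min ≈ 22.21°.
L_z,max = lℏ = 6ℏ.
Σ m_l² = 182, so Σ(L_z)² = 182 ℏ².

θ_min ≈ 22.21°; L_z,max = 6ℏ; Σ(L_z)² = 182 ℏ²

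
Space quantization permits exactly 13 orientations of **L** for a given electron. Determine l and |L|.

2l + 1 = 13 ⇒ l = 6.
Then |L| = √(l(l+1)) ℏ = √42 ℏ.

l = 6, |L| = √42 ℏ ≈ 6.481ℏ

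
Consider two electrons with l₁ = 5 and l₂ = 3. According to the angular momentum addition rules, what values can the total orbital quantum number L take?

L = 2, 3, 4, 5, 6, 7, 8

By the triangle rule, |l₁ − l₂| ≤ L ≤ l₁ + l₂.
L ∈ {2, 3, 4, 5, 6, 7, 8}.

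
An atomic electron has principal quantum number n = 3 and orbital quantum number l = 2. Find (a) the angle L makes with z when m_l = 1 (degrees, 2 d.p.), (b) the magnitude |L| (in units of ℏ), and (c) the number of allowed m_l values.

For m_l = 1: cos θ = 1/√6, θ ≈ 65.91°.
|L| = ℏ√(2·3) = √6 ℏ ≈ 2.449ℏ.
There are 2l+1 = 5 values of m_l.

θ(m_l=1) ≈ 65.91°; |L| = √6 ℏ ≈ 2.449ℏ; 5 values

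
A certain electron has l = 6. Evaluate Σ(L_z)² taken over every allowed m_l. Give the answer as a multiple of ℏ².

Σ(L_z)² = 182 ℏ²

m_l ∈ {-6, -5, -4, -3, -2, -1, 0, 1, 2, 3, 4, 5, 6}.
Σ m_l² = 2·(1 + 4 + 9 + 16 + 25 + 36) = 182.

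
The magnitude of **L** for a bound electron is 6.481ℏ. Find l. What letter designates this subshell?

l = 6 (i orbital)

Since |L|² = l(l+1)ℏ², l(l+1) = 42.
l² + l − 42 = 0 ⇒ l = 6.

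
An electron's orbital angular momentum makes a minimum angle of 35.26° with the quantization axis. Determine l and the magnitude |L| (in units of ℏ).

cos θ_min = l/√(l(l+1)) = √(l/(l+1)), so l/(l+1) = cos²(35.26°) = 0.6667.
l = cos²θ/sin²θ ≈ 2.
Then |L| = ℏ√(2·3) = √6 ℏ.

l = 2, |L| = √6 ℏ ≈ 2.449ℏ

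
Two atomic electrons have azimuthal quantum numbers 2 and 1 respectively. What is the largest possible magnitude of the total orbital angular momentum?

By the triangle rule, |l₁ − l₂| ≤ L ≤ l₁ + l₂.
Allowed values: L = 1, 2, 3.
The largest magnitude corresponds to L = 3: |L_tot| = ℏ√(3·4) = 2√3 ℏ.

|L_tot|_max = 2√3 ℏ ≈ 3.464ℏ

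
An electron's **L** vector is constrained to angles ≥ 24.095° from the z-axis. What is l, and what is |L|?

cos θ_min = l/√(l(l+1)) = √(l/(l+1)), so l/(l+1) = cos²(24.095°) = 0.8333.
l = cos²θ/sin²θ ≈ 5.
Then |L| = ℏ√(5·6) = √30 ℏ.

l = 5, |L| = √30 ℏ ≈ 5.477ℏ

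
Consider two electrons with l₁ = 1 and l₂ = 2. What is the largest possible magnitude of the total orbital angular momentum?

Angular momentum addition gives L = |l₁ − l₂|, …, l₁ + l₂.
L ∈ {1, 2, 3}.
The largest magnitude corresponds to L = 3: |L_tot| = ℏ√(3·4) = 2√3 ℏ.

|L_tot|_max = 2√3 ℏ ≈ 3.464ℏ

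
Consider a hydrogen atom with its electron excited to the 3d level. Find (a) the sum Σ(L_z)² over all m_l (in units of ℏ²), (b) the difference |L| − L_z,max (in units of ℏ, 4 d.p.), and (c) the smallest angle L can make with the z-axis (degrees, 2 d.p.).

The 3d level has l = 2.
Σ m_l² = 10, so Σ(L_z)² = 10 ℏ².
|L| − L_z,max = (√6 − 2)ℏ ≈ 0.4495ℏ.
cos θ_min = 2/√6, so θ_min ≈ 35.26°.

Σ(L_z)² = 10 ℏ²; |L|−L_z,max ≈ 0.4495ℏ; θ_min ≈ 35.26°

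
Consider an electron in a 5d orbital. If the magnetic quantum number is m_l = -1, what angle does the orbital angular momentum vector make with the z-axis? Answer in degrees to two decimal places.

5d means n = 5, l = 2.
|L| = ℏ√(l(l+1)) = √6 ℏ.
L_z = m_l ℏ = −1ℏ.
cos θ = L_z/|L| = -1/√6, so θ ≈ 114.09°.

θ ≈ 114.09°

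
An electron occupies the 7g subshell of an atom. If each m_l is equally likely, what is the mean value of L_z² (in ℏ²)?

The 7g subshell has l = 4.
m_l ∈ {-4, -3, -2, -1, 0, 1, 2, 3, 4}.
Average of L_z² over 9 states: 60/9 ℏ² = 6.667 ℏ².

⟨L_z²⟩ = 6.667 ℏ²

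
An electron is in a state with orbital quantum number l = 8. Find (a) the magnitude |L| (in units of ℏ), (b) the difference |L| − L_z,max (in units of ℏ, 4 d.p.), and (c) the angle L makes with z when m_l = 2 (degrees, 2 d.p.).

|L| = 6√2 ℏ ≈ 8.485ℏ; |L|−L_z,max ≈ 0.4853ℏ; θ(m_l=2) ≈ 76.37°

|L| = ℏ√(8·9) = 6√2 ℏ ≈ 8.485ℏ.
|L| − L_z,max = (6√2 − 8)ℏ ≈ 0.4853ℏ.
For m_l = 2: cos θ = 2/√72, θ ≈ 76.37°.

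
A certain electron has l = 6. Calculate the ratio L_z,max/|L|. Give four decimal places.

|L| = √42 ℏ ≈ 6.4807ℏ, while L_z,max = lℏ = 6ℏ.
L_z,max/|L| = 6/√42 = 0.9258.

L_z,max/|L| = 0.9258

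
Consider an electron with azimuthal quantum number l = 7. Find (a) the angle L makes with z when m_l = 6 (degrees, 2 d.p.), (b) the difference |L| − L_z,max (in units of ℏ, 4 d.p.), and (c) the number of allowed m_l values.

θ(m_l=6) ≈ 36.70°; |L|−L_z,max ≈ 0.4833ℏ; 15 values

For m_l = 6: cos θ = 6/√56, θ ≈ 36.70°.
|L| − L_z,max = (2√14 − 7)ℏ ≈ 0.4833ℏ.
There are 2l+1 = 15 values of m_l.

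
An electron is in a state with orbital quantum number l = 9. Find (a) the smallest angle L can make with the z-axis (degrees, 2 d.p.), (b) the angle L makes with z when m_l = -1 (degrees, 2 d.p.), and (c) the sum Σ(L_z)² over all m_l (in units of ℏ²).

θ_min ≈ 18.43°; θ(m_l=-1) ≈ 96.05°; Σ(L_z)² = 570 ℏ²

cos θ_min = 9/√90, so θ_min ≈ 18.43°.
For m_l = -1: cos θ = -1/√90, θ ≈ 96.05°.
Σ m_l² = 570, so Σ(L_z)² = 570 ℏ².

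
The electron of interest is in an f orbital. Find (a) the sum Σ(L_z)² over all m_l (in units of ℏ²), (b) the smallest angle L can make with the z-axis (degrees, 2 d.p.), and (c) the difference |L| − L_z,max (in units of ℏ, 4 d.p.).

Σ(L_z)² = 28 ℏ²; θ_min ≈ 30.00°; |L|−L_z,max ≈ 0.4641ℏ

The letter f corresponds to l = 3.
Σ m_l² = 28, so Σ(L_z)² = 28 ℏ².
cos θ_min = 3/√12, so θ_min ≈ 30.00°.
|L| − L_z,max = (2√3 − 3)ℏ ≈ 0.4641ℏ.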